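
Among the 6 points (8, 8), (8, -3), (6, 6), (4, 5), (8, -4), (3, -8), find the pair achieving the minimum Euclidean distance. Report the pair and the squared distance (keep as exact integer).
Pair = ((8, -3), (8, -4)); squared distance = 1

Compute all C(6, 2) = 15 pairwise squared distances (x_i − x_j)² + (y_i − y_j)². The minimum is 1, attained by the pair ((8, -3), (8, -4)).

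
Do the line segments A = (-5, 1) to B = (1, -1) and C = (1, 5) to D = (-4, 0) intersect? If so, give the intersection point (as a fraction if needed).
Yes; intersection at (-7/2, 1/2) (t = 1/4 on AB, s = 9/10 on CD)

Parametrize AB as A + t(B − A) = (-5 + 6 t, 1 + -2 t) and CD as C + s(D − C) = (1 + -5 s, 5 + -5 s). Solve the linear system for (t, s). Determinant = 40 ≠ 0, so a unique intersection of the containing lines exists. Solution: t = 1/4, s = 9/10 — both in [0, 1], so the segments cross. Intersection point: (-7/2, 1/2).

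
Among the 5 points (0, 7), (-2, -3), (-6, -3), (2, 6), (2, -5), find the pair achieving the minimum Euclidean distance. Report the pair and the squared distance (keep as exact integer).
Pair = ((0, 7), (2, 6)); squared distance = 5

Compute all C(5, 2) = 10 pairwise squared distances (x_i − x_j)² + (y_i − y_j)². The minimum is 5, attained by the pair ((0, 7), (2, 6)).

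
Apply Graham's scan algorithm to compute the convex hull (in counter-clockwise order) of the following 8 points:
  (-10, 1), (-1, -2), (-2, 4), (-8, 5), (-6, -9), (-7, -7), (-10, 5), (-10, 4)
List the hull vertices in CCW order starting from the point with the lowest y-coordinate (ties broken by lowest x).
Hull (CCW) = [(-6, -9), (-1, -2), (-2, 4), (-8, 5), (-10, 5), (-10, 1), (-7, -7)]

Graham scan procedure:
  1. Find the pivot p₀ = point with lowest y (tie → lowest x): (-6, -9).
  2. Sort the remaining points by polar angle around p₀.
  3. Walk through sorted points, maintaining a stack; pop the top while the last three entries make a non-left turn (cross product ≤ 0).
  4. Final stack is the convex hull in CCW order: (-6, -9), (-1, -2), (-2, 4), (-8, 5), (-10, 5), (-10, 1), (-7, -7).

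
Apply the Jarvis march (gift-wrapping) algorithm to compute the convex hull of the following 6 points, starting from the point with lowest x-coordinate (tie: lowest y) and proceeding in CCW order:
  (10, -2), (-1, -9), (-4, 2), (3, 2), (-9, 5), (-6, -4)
Hull (CCW) = [(-9, 5), (-6, -4), (-1, -9), (10, -2), (3, 2)]

Jarvis march: at each step, from the current hull vertex p, select the next vertex q as the point such that every other point lies strictly to the left of (or on) the directed line p → q. (Equivalently: for every other point r, the cross product (q − p) × (r − p) ≥ 0.)
Starting point (lowest x, tie lowest y): (-9, 5). Wrap until returning to start. Resulting hull: (-9, 5), (-6, -4), (-1, -9), (10, -2), (3, 2).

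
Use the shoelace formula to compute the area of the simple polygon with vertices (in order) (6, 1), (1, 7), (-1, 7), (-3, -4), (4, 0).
Area = 50

Shoelace formula: Area = (1/2) |Σ_i (x_i · y_{i+1} − x_{i+1} · y_i)| (indices mod n). Compute each cross term:
  (6)(7) − (1)(1) = 41
  (1)(7) − (-1)(7) = 14
  (-1)(-4) − (-3)(7) = 25
  (-3)(0) − (4)(-4) = 16
  (4)(1) − (6)(0) = 4
Sum = 100, so (signed) Area = 100/2 = 50, |Area| = 50.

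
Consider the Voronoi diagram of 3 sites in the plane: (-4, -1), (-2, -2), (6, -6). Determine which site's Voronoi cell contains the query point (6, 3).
Nearest site = (6, -6)

The Voronoi cell of site s contains exactly those query points closer to s than to any other site. Compute squared distances from q = (6, 3) to each site:
  (6 − 6)² + (-6 − 3)² = 81
  (-2 − 6)² + (-2 − 3)² = 89
  (-4 − 6)² + (-1 − 3)² = 116
Minimum is attained by (6, -6), so q lies in its Voronoi cell.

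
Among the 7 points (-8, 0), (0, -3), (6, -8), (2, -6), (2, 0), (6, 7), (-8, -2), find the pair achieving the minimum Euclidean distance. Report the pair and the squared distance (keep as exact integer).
Pair = ((-8, 0), (-8, -2)); squared distance = 4

Compute all C(7, 2) = 21 pairwise squared distances (x_i − x_j)² + (y_i − y_j)². The minimum is 4, attained by the pair ((-8, 0), (-8, -2)).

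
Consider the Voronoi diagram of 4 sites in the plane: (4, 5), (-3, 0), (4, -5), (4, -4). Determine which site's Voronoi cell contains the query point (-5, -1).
Nearest site = (-3, 0)

The Voronoi cell of site s contains exactly those query points closer to s than to any other site. Compute squared distances from q = (-5, -1) to each site:
  (-3 − -5)² + (0 − -1)² = 5
  (4 − -5)² + (-4 − -1)² = 90
  (4 − -5)² + (-5 − -1)² = 97
  (4 − -5)² + (5 − -1)² = 117
Minimum is attained by (-3, 0), so q lies in its Voronoi cell.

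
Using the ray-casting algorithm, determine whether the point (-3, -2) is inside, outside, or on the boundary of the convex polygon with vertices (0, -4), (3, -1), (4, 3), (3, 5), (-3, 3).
The point (-3, -2) lies strictly outside the polygon

Cast a horizontal ray to the right from the query point and count how many polygon edges it crosses (each edge strictly once or zero times, handled with the usual half-open convention). 
Parity of crossings → even ⇒ outside.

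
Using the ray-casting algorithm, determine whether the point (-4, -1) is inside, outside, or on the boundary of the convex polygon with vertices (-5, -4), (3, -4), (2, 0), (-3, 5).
The point (-4, -1) lies strictly inside the polygon

Cast a horizontal ray to the right from the query point and count how many polygon edges it crosses (each edge strictly once or zero times, handled with the usual half-open convention). 
Parity of crossings → odd ⇒ inside.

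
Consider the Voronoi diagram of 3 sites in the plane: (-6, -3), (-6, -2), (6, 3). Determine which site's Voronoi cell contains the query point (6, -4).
Nearest site = (6, 3)

The Voronoi cell of site s contains exactly those query points closer to s than to any other site. Compute squared distances from q = (6, -4) to each site:
  (6 − 6)² + (3 − -4)² = 49
  (-6 − 6)² + (-3 − -4)² = 145
  (-6 − 6)² + (-2 − -4)² = 148
Minimum is attained by (6, 3), so q lies in its Voronoi cell.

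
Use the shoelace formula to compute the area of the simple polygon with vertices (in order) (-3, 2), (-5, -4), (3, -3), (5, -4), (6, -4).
Area = 28

Shoelace formula: Area = (1/2) |Σ_i (x_i · y_{i+1} − x_{i+1} · y_i)| (indices mod n). Compute each cross term:
  (-3)(-4) − (-5)(2) = 22
  (-5)(-3) − (3)(-4) = 27
  (3)(-4) − (5)(-3) = 3
  (5)(-4) − (6)(-4) = 4
  (6)(2) − (-3)(-4) = 0
Sum = 56, so (signed) Area = 56/2 = 28, |Area| = 28.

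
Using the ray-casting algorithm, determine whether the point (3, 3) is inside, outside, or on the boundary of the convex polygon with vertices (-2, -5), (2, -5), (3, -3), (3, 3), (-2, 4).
The point (3, 3) lies on the polygon boundary

Boundary check: the query satisfies the collinearity and bounding-box conditions for some polygon edge, so it lies exactly on the boundary.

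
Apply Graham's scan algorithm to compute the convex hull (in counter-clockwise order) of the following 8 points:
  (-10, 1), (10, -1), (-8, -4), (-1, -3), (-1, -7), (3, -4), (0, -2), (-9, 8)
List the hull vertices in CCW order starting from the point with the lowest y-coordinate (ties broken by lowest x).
Hull (CCW) = [(-1, -7), (10, -1), (-9, 8), (-10, 1), (-8, -4)]

Graham scan procedure:
  1. Find the pivot p₀ = point with lowest y (tie → lowest x): (-1, -7).
  2. Sort the remaining points by polar angle around p₀.
  3. Walk through sorted points, maintaining a stack; pop the top while the last three entries make a non-left turn (cross product ≤ 0).
  4. Final stack is the convex hull in CCW order: (-1, -7), (10, -1), (-9, 8), (-10, 1), (-8, -4).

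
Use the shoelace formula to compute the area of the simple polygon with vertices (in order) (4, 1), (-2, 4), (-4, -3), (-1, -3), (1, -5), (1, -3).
Area = 36

Shoelace formula: Area = (1/2) |Σ_i (x_i · y_{i+1} − x_{i+1} · y_i)| (indices mod n). Compute each cross term:
  (4)(4) − (-2)(1) = 18
  (-2)(-3) − (-4)(4) = 22
  (-4)(-3) − (-1)(-3) = 9
  (-1)(-5) − (1)(-3) = 8
  (1)(-3) − (1)(-5) = 2
  (1)(1) − (4)(-3) = 13
Sum = 72, so (signed) Area = 72/2 = 36, |Area| = 36.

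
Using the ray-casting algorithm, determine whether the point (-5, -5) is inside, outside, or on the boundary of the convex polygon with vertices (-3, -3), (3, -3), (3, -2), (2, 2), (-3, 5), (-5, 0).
The point (-5, -5) lies strictly outside the polygon

Cast a horizontal ray to the right from the query point and count how many polygon edges it crosses (each edge strictly once or zero times, handled with the usual half-open convention). 
Parity of crossings → even ⇒ outside.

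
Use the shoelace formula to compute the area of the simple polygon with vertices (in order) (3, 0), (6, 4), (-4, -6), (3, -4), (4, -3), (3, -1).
Area = 41/2

Shoelace formula: Area = (1/2) |Σ_i (x_i · y_{i+1} − x_{i+1} · y_i)| (indices mod n). Compute each cross term:
  (3)(4) − (6)(0) = 12
  (6)(-6) − (-4)(4) = -20
  (-4)(-4) − (3)(-6) = 34
  (3)(-3) − (4)(-4) = 7
  (4)(-1) − (3)(-3) = 5
  (3)(0) − (3)(-1) = 3
Sum = 41, so (signed) Area = 41/2 = 41/2, |Area| = 41/2.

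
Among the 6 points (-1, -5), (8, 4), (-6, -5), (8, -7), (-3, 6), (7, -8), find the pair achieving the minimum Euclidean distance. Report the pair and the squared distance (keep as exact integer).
Pair = ((8, -7), (7, -8)); squared distance = 2

Compute all C(6, 2) = 15 pairwise squared distances (x_i − x_j)² + (y_i − y_j)². The minimum is 2, attained by the pair ((8, -7), (7, -8)).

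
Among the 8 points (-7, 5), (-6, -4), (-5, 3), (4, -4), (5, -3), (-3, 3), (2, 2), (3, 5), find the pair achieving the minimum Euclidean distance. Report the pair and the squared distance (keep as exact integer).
Pair = ((4, -4), (5, -3)); squared distance = 2

Compute all C(8, 2) = 28 pairwise squared distances (x_i − x_j)² + (y_i − y_j)². The minimum is 2, attained by the pair ((4, -4), (5, -3)).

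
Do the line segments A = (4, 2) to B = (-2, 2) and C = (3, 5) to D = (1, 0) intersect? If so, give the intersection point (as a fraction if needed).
Yes; intersection at (9/5, 2) (t = 11/30 on AB, s = 3/5 on CD)

Parametrize AB as A + t(B − A) = (4 + -6 t, 2 + 0 t) and CD as C + s(D − C) = (3 + -2 s, 5 + -5 s). Solve the linear system for (t, s). Determinant = -30 ≠ 0, so a unique intersection of the containing lines exists. Solution: t = 11/30, s = 3/5 — both in [0, 1], so the segments cross. Intersection point: (9/5, 2).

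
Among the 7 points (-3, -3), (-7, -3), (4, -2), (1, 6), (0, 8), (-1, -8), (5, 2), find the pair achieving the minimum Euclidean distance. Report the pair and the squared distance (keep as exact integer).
Pair = ((1, 6), (0, 8)); squared distance = 5

Compute all C(7, 2) = 21 pairwise squared distances (x_i − x_j)² + (y_i − y_j)². The minimum is 5, attained by the pair ((1, 6), (0, 8)).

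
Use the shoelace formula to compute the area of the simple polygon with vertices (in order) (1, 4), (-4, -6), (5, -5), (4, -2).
Area = 44

Shoelace formula: Area = (1/2) |Σ_i (x_i · y_{i+1} − x_{i+1} · y_i)| (indices mod n). Compute each cross term:
  (1)(-6) − (-4)(4) = 10
  (-4)(-5) − (5)(-6) = 50
  (5)(-2) − (4)(-5) = 10
  (4)(4) − (1)(-2) = 18
Sum = 88, so (signed) Area = 88/2 = 44, |Area| = 44.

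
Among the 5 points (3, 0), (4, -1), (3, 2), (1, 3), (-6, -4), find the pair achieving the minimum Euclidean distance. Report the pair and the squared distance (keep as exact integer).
Pair = ((3, 0), (4, -1)); squared distance = 2

Compute all C(5, 2) = 10 pairwise squared distances (x_i − x_j)² + (y_i − y_j)². The minimum is 2, attained by the pair ((3, 0), (4, -1)).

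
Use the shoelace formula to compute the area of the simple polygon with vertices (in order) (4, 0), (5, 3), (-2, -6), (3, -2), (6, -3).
Area = 25/2

Shoelace formula: Area = (1/2) |Σ_i (x_i · y_{i+1} − x_{i+1} · y_i)| (indices mod n). Compute each cross term:
  (4)(3) − (5)(0) = 12
  (5)(-6) − (-2)(3) = -24
  (-2)(-2) − (3)(-6) = 22
  (3)(-3) − (6)(-2) = 3
  (6)(0) − (4)(-3) = 12
Sum = 25, so (signed) Area = 25/2 = 25/2, |Area| = 25/2.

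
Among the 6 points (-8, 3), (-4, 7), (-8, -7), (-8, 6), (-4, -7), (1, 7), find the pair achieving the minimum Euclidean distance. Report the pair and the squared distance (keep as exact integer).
Pair = ((-8, 3), (-8, 6)); squared distance = 9

Compute all C(6, 2) = 15 pairwise squared distances (x_i − x_j)² + (y_i − y_j)². The minimum is 9, attained by the pair ((-8, 3), (-8, 6)).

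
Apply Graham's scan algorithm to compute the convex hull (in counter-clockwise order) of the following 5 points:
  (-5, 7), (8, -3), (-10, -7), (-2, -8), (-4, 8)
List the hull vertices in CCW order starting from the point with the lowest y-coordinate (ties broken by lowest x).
Hull (CCW) = [(-2, -8), (8, -3), (-4, 8), (-5, 7), (-10, -7)]

Graham scan procedure:
  1. Find the pivot p₀ = point with lowest y (tie → lowest x): (-2, -8).
  2. Sort the remaining points by polar angle around p₀.
  3. Walk through sorted points, maintaining a stack; pop the top while the last three entries make a non-left turn (cross product ≤ 0).
  4. Final stack is the convex hull in CCW order: (-2, -8), (8, -3), (-4, 8), (-5, 7), (-10, -7).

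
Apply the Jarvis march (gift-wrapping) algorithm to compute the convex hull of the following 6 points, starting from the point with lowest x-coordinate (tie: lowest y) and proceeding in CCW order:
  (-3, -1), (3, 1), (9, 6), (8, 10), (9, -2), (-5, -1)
Hull (CCW) = [(-5, -1), (9, -2), (9, 6), (8, 10)]

Jarvis march: at each step, from the current hull vertex p, select the next vertex q as the point such that every other point lies strictly to the left of (or on) the directed line p → q. (Equivalently: for every other point r, the cross product (q − p) × (r − p) ≥ 0.)
Starting point (lowest x, tie lowest y): (-5, -1). Wrap until returning to start. Resulting hull: (-5, -1), (9, -2), (9, 6), (8, 10).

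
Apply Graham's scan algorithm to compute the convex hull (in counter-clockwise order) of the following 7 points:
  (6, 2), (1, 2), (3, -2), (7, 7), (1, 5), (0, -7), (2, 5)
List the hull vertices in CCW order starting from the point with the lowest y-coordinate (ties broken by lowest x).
Hull (CCW) = [(0, -7), (6, 2), (7, 7), (1, 5)]

Graham scan procedure:
  1. Find the pivot p₀ = point with lowest y (tie → lowest x): (0, -7).
  2. Sort the remaining points by polar angle around p₀.
  3. Walk through sorted points, maintaining a stack; pop the top while the last three entries make a non-left turn (cross product ≤ 0).
  4. Final stack is the convex hull in CCW order: (0, -7), (6, 2), (7, 7), (1, 5).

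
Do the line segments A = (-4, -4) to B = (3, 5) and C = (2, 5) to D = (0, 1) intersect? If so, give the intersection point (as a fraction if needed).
Yes; intersection at (1/5, 7/5) (t = 3/5 on AB, s = 9/10 on CD)

Parametrize AB as A + t(B − A) = (-4 + 7 t, -4 + 9 t) and CD as C + s(D − C) = (2 + -2 s, 5 + -4 s). Solve the linear system for (t, s). Determinant = 10 ≠ 0, so a unique intersection of the containing lines exists. Solution: t = 3/5, s = 9/10 — both in [0, 1], so the segments cross. Intersection point: (1/5, 7/5).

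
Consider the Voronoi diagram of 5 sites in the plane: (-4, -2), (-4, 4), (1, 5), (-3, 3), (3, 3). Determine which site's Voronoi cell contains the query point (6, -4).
Nearest site = (3, 3)

The Voronoi cell of site s contains exactly those query points closer to s than to any other site. Compute squared distances from q = (6, -4) to each site:
  (3 − 6)² + (3 − -4)² = 58
  (-4 − 6)² + (-2 − -4)² = 104
  (1 − 6)² + (5 − -4)² = 106
  (-3 − 6)² + (3 − -4)² = 130
  (-4 − 6)² + (4 − -4)² = 164
Minimum is attained by (3, 3), so q lies in its Voronoi cell.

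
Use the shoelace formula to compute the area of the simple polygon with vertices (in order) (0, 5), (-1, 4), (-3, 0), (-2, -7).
Area = 14

Shoelace formula: Area = (1/2) |Σ_i (x_i · y_{i+1} − x_{i+1} · y_i)| (indices mod n). Compute each cross term:
  (0)(4) − (-1)(5) = 5
  (-1)(0) − (-3)(4) = 12
  (-3)(-7) − (-2)(0) = 21
  (-2)(5) − (0)(-7) = -10
Sum = 28, so (signed) Area = 28/2 = 14, |Area| = 14.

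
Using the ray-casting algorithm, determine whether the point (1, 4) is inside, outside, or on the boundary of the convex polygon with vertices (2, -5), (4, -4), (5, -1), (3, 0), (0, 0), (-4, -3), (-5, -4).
The point (1, 4) lies strictly outside the polygon

Cast a horizontal ray to the right from the query point and count how many polygon edges it crosses (each edge strictly once or zero times, handled with the usual half-open convention). 
Parity of crossings → even ⇒ outside.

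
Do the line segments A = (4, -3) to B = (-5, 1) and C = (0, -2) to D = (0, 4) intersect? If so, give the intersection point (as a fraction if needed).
Yes; intersection at (0, -11/9) (t = 4/9 on AB, s = 7/54 on CD)

Parametrize AB as A + t(B − A) = (4 + -9 t, -3 + 4 t) and CD as C + s(D − C) = (0 + 0 s, -2 + 6 s). Solve the linear system for (t, s). Determinant = 54 ≠ 0, so a unique intersection of the containing lines exists. Solution: t = 4/9, s = 7/54 — both in [0, 1], so the segments cross. Intersection point: (0, -11/9).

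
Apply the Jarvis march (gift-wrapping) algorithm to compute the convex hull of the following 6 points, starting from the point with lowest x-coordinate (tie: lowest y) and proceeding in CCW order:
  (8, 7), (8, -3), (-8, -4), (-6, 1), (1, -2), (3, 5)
Hull (CCW) = [(-8, -4), (8, -3), (8, 7), (3, 5), (-6, 1)]

Jarvis march: at each step, from the current hull vertex p, select the next vertex q as the point such that every other point lies strictly to the left of (or on) the directed line p → q. (Equivalently: for every other point r, the cross product (q − p) × (r − p) ≥ 0.)
Starting point (lowest x, tie lowest y): (-8, -4). Wrap until returning to start. Resulting hull: (-8, -4), (8, -3), (8, 7), (3, 5), (-6, 1).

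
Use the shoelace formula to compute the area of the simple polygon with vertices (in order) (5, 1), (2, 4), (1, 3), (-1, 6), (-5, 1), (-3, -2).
Area = 39

Shoelace formula: Area = (1/2) |Σ_i (x_i · y_{i+1} − x_{i+1} · y_i)| (indices mod n). Compute each cross term:
  (5)(4) − (2)(1) = 18
  (2)(3) − (1)(4) = 2
  (1)(6) − (-1)(3) = 9
  (-1)(1) − (-5)(6) = 29
  (-5)(-2) − (-3)(1) = 13
  (-3)(1) − (5)(-2) = 7
Sum = 78, so (signed) Area = 78/2 = 39, |Area| = 39.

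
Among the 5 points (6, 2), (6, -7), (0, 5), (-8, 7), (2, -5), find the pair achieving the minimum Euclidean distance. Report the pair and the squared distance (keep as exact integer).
Pair = ((6, -7), (2, -5)); squared distance = 20

Compute all C(5, 2) = 10 pairwise squared distances (x_i − x_j)² + (y_i − y_j)². The minimum is 20, attained by the pair ((6, -7), (2, -5)).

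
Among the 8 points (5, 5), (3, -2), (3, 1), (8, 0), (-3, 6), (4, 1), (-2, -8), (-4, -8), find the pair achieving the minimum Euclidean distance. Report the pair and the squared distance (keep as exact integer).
Pair = ((3, 1), (4, 1)); squared distance = 1

Compute all C(8, 2) = 28 pairwise squared distances (x_i − x_j)² + (y_i − y_j)². The minimum is 1, attained by the pair ((3, 1), (4, 1)).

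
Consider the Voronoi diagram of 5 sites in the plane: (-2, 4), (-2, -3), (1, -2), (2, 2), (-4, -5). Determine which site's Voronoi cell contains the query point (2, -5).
Nearest site = (1, -2)

The Voronoi cell of site s contains exactly those query points closer to s than to any other site. Compute squared distances from q = (2, -5) to each site:
  (1 − 2)² + (-2 − -5)² = 10
  (-2 − 2)² + (-3 − -5)² = 20
  (-4 − 2)² + (-5 − -5)² = 36
  (2 − 2)² + (2 − -5)² = 49
  (-2 − 2)² + (4 − -5)² = 97
Minimum is attained by (1, -2), so q lies in its Voronoi cell.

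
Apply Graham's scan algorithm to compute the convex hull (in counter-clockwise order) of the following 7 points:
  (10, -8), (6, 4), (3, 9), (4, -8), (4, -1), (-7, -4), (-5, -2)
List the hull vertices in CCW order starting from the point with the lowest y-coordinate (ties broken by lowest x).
Hull (CCW) = [(4, -8), (10, -8), (6, 4), (3, 9), (-7, -4)]

Graham scan procedure:
  1. Find the pivot p₀ = point with lowest y (tie → lowest x): (4, -8).
  2. Sort the remaining points by polar angle around p₀.
  3. Walk through sorted points, maintaining a stack; pop the top while the last three entries make a non-left turn (cross product ≤ 0).
  4. Final stack is the convex hull in CCW order: (4, -8), (10, -8), (6, 4), (3, 9), (-7, -4).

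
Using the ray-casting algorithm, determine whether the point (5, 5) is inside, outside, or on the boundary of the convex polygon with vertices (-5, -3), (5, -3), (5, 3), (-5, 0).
The point (5, 5) lies strictly outside the polygon

Cast a horizontal ray to the right from the query point and count how many polygon edges it crosses (each edge strictly once or zero times, handled with the usual half-open convention). 
Parity of crossings → even ⇒ outside.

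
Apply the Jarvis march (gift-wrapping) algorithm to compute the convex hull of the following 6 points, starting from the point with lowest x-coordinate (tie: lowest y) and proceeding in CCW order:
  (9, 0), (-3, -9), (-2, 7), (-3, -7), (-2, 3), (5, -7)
Hull (CCW) = [(-3, -9), (5, -7), (9, 0), (-2, 7), (-3, -7)]

Jarvis march: at each step, from the current hull vertex p, select the next vertex q as the point such that every other point lies strictly to the left of (or on) the directed line p → q. (Equivalently: for every other point r, the cross product (q − p) × (r − p) ≥ 0.)
Starting point (lowest x, tie lowest y): (-3, -9). Wrap until returning to start. Resulting hull: (-3, -9), (5, -7), (9, 0), (-2, 7), (-3, -7).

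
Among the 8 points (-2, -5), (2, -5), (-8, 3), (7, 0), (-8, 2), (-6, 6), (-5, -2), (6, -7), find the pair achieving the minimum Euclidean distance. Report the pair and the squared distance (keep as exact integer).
Pair = ((-8, 3), (-8, 2)); squared distance = 1

Compute all C(8, 2) = 28 pairwise squared distances (x_i − x_j)² + (y_i − y_j)². The minimum is 1, attained by the pair ((-8, 3), (-8, 2)).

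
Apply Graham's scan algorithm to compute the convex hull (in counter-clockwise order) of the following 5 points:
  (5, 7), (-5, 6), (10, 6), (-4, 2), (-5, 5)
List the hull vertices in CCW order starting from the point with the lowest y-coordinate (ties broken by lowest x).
Hull (CCW) = [(-4, 2), (10, 6), (5, 7), (-5, 6), (-5, 5)]

Graham scan procedure:
  1. Find the pivot p₀ = point with lowest y (tie → lowest x): (-4, 2).
  2. Sort the remaining points by polar angle around p₀.
  3. Walk through sorted points, maintaining a stack; pop the top while the last three entries make a non-left turn (cross product ≤ 0).
  4. Final stack is the convex hull in CCW order: (-4, 2), (10, 6), (5, 7), (-5, 6), (-5, 5).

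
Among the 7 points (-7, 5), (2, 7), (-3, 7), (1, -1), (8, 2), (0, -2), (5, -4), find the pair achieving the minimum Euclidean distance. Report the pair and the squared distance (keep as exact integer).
Pair = ((1, -1), (0, -2)); squared distance = 2

Compute all C(7, 2) = 21 pairwise squared distances (x_i − x_j)² + (y_i − y_j)². The minimum is 2, attained by the pair ((1, -1), (0, -2)).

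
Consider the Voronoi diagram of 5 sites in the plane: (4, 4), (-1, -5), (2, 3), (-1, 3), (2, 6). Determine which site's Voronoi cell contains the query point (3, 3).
Nearest site = (2, 3)

The Voronoi cell of site s contains exactly those query points closer to s than to any other site. Compute squared distances from q = (3, 3) to each site:
  (2 − 3)² + (3 − 3)² = 1
  (4 − 3)² + (4 − 3)² = 2
  (2 − 3)² + (6 − 3)² = 10
  (-1 − 3)² + (3 − 3)² = 16
  (-1 − 3)² + (-5 − 3)² = 80
Minimum is attained by (2, 3), so q lies in its Voronoi cell.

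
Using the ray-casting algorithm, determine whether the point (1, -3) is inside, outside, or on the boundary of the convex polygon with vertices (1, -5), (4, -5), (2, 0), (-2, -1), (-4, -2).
The point (1, -3) lies strictly inside the polygon

Cast a horizontal ray to the right from the query point and count how many polygon edges it crosses (each edge strictly once or zero times, handled with the usual half-open convention). 
Parity of crossings → odd ⇒ inside.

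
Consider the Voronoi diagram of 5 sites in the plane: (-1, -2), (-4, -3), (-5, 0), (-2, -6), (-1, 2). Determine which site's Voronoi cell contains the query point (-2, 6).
Nearest site = (-1, 2)

The Voronoi cell of site s contains exactly those query points closer to s than to any other site. Compute squared distances from q = (-2, 6) to each site:
  (-1 − -2)² + (2 − 6)² = 17
  (-5 − -2)² + (0 − 6)² = 45
  (-1 − -2)² + (-2 − 6)² = 65
  (-4 − -2)² + (-3 − 6)² = 85
  (-2 − -2)² + (-6 − 6)² = 144
Minimum is attained by (-1, 2), so q lies in its Voronoi cell.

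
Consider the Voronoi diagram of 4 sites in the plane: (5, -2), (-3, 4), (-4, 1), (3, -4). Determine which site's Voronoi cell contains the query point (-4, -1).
Nearest site = (-4, 1)

The Voronoi cell of site s contains exactly those query points closer to s than to any other site. Compute squared distances from q = (-4, -1) to each site:
  (-4 − -4)² + (1 − -1)² = 4
  (-3 − -4)² + (4 − -1)² = 26
  (3 − -4)² + (-4 − -1)² = 58
  (5 − -4)² + (-2 − -1)² = 82
Minimum is attained by (-4, 1), so q lies in its Voronoi cell.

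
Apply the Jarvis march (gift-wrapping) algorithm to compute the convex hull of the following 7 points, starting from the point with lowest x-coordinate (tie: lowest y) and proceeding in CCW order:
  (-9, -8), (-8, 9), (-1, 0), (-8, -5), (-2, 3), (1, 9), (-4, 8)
Hull (CCW) = [(-9, -8), (-1, 0), (1, 9), (-8, 9)]

Jarvis march: at each step, from the current hull vertex p, select the next vertex q as the point such that every other point lies strictly to the left of (or on) the directed line p → q. (Equivalently: for every other point r, the cross product (q − p) × (r − p) ≥ 0.)
Starting point (lowest x, tie lowest y): (-9, -8). Wrap until returning to start. Resulting hull: (-9, -8), (-1, 0), (1, 9), (-8, 9).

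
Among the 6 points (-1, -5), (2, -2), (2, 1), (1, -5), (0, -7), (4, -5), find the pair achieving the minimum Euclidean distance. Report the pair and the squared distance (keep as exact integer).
Pair = ((-1, -5), (1, -5)); squared distance = 4

Compute all C(6, 2) = 15 pairwise squared distances (x_i − x_j)² + (y_i − y_j)². The minimum is 4, attained by the pair ((-1, -5), (1, -5)).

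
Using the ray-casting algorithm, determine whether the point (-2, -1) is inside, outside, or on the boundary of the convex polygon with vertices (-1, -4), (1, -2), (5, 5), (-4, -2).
The point (-2, -1) lies strictly inside the polygon

Cast a horizontal ray to the right from the query point and count how many polygon edges it crosses (each edge strictly once or zero times, handled with the usual half-open convention). 
Parity of crossings → odd ⇒ inside.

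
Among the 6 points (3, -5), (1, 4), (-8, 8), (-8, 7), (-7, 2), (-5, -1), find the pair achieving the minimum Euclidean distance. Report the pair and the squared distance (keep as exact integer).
Pair = ((-8, 8), (-8, 7)); squared distance = 1

Compute all C(6, 2) = 15 pairwise squared distances (x_i − x_j)² + (y_i − y_j)². The minimum is 1, attained by the pair ((-8, 8), (-8, 7)).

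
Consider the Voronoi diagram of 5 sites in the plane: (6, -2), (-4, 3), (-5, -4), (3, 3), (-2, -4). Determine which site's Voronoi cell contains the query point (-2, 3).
Nearest site = (-4, 3)

The Voronoi cell of site s contains exactly those query points closer to s than to any other site. Compute squared distances from q = (-2, 3) to each site:
  (-4 − -2)² + (3 − 3)² = 4
  (3 − -2)² + (3 − 3)² = 25
  (-2 − -2)² + (-4 − 3)² = 49
  (-5 − -2)² + (-4 − 3)² = 58
  (6 − -2)² + (-2 − 3)² = 89
Minimum is attained by (-4, 3), so q lies in its Voronoi cell.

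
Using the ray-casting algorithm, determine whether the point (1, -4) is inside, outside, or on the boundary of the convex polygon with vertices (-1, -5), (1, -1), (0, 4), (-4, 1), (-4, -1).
The point (1, -4) lies strictly outside the polygon

Cast a horizontal ray to the right from the query point and count how many polygon edges it crosses (each edge strictly once or zero times, handled with the usual half-open convention). 
Parity of crossings → even ⇒ outside.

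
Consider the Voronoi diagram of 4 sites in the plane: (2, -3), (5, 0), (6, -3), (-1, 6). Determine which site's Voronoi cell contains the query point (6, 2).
Nearest site = (5, 0)

The Voronoi cell of site s contains exactly those query points closer to s than to any other site. Compute squared distances from q = (6, 2) to each site:
  (5 − 6)² + (0 − 2)² = 5
  (6 − 6)² + (-3 − 2)² = 25
  (2 − 6)² + (-3 − 2)² = 41
  (-1 − 6)² + (6 − 2)² = 65
Minimum is attained by (5, 0), so q lies in its Voronoi cell.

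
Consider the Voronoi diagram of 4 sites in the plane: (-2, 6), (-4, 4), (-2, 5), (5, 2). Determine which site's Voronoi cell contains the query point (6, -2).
Nearest site = (5, 2)

The Voronoi cell of site s contains exactly those query points closer to s than to any other site. Compute squared distances from q = (6, -2) to each site:
  (5 − 6)² + (2 − -2)² = 17
  (-2 − 6)² + (5 − -2)² = 113
  (-2 − 6)² + (6 − -2)² = 128
  (-4 − 6)² + (4 − -2)² = 136
Minimum is attained by (5, 2), so q lies in its Voronoi cell.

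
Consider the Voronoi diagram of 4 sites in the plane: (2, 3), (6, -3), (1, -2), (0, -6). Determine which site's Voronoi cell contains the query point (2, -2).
Nearest site = (1, -2)

The Voronoi cell of site s contains exactly those query points closer to s than to any other site. Compute squared distances from q = (2, -2) to each site:
  (1 − 2)² + (-2 − -2)² = 1
  (6 − 2)² + (-3 − -2)² = 17
  (0 − 2)² + (-6 − -2)² = 20
  (2 − 2)² + (3 − -2)² = 25
Minimum is attained by (1, -2), so q lies in its Voronoi cell.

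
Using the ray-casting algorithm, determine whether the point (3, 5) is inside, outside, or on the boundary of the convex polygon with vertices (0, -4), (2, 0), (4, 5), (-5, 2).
The point (3, 5) lies strictly outside the polygon

Cast a horizontal ray to the right from the query point and count how many polygon edges it crosses (each edge strictly once or zero times, handled with the usual half-open convention). 
Parity of crossings → even ⇒ outside.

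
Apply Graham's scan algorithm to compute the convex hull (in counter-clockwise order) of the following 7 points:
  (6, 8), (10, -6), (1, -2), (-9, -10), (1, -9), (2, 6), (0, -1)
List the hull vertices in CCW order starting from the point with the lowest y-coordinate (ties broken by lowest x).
Hull (CCW) = [(-9, -10), (1, -9), (10, -6), (6, 8), (2, 6)]

Graham scan procedure:
  1. Find the pivot p₀ = point with lowest y (tie → lowest x): (-9, -10).
  2. Sort the remaining points by polar angle around p₀.
  3. Walk through sorted points, maintaining a stack; pop the top while the last three entries make a non-left turn (cross product ≤ 0).
  4. Final stack is the convex hull in CCW order: (-9, -10), (1, -9), (10, -6), (6, 8), (2, 6).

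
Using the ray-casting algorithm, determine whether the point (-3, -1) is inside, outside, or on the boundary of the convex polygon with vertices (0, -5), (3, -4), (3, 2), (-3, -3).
The point (-3, -1) lies strictly outside the polygon

Cast a horizontal ray to the right from the query point and count how many polygon edges it crosses (each edge strictly once or zero times, handled with the usual half-open convention). 
Parity of crossings → even ⇒ outside.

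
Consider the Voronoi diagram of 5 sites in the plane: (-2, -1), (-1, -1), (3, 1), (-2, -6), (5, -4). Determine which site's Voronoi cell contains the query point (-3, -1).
Nearest site = (-2, -1)

The Voronoi cell of site s contains exactly those query points closer to s than to any other site. Compute squared distances from q = (-3, -1) to each site:
  (-2 − -3)² + (-1 − -1)² = 1
  (-1 − -3)² + (-1 − -1)² = 4
  (-2 − -3)² + (-6 − -1)² = 26
  (3 − -3)² + (1 − -1)² = 40
  (5 − -3)² + (-4 − -1)² = 73
Minimum is attained by (-2, -1), so q lies in its Voronoi cell.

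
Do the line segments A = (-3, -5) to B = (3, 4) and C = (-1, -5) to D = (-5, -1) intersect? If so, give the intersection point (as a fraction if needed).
Yes; intersection at (-11/5, -19/5) (t = 2/15 on AB, s = 3/10 on CD)

Parametrize AB as A + t(B − A) = (-3 + 6 t, -5 + 9 t) and CD as C + s(D − C) = (-1 + -4 s, -5 + 4 s). Solve the linear system for (t, s). Determinant = -60 ≠ 0, so a unique intersection of the containing lines exists. Solution: t = 2/15, s = 3/10 — both in [0, 1], so the segments cross. Intersection point: (-11/5, -19/5).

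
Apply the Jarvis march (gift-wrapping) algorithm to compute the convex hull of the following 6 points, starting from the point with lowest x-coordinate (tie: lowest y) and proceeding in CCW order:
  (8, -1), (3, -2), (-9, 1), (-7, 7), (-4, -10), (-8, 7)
Hull (CCW) = [(-9, 1), (-4, -10), (8, -1), (-7, 7), (-8, 7)]

Jarvis march: at each step, from the current hull vertex p, select the next vertex q as the point such that every other point lies strictly to the left of (or on) the directed line p → q. (Equivalently: for every other point r, the cross product (q − p) × (r − p) ≥ 0.)
Starting point (lowest x, tie lowest y): (-9, 1). Wrap until returning to start. Resulting hull: (-9, 1), (-4, -10), (8, -1), (-7, 7), (-8, 7).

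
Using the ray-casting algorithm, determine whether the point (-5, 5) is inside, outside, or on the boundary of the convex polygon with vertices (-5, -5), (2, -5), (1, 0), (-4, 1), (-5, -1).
The point (-5, 5) lies strictly outside the polygon

Cast a horizontal ray to the right from the query point and count how many polygon edges it crosses (each edge strictly once or zero times, handled with the usual half-open convention). 
Parity of crossings → even ⇒ outside.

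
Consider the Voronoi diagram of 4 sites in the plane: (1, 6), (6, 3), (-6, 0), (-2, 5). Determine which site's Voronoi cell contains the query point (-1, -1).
Nearest site = (-6, 0)

The Voronoi cell of site s contains exactly those query points closer to s than to any other site. Compute squared distances from q = (-1, -1) to each site:
  (-6 − -1)² + (0 − -1)² = 26
  (-2 − -1)² + (5 − -1)² = 37
  (1 − -1)² + (6 − -1)² = 53
  (6 − -1)² + (3 − -1)² = 65
Minimum is attained by (-6, 0), so q lies in its Voronoi cell.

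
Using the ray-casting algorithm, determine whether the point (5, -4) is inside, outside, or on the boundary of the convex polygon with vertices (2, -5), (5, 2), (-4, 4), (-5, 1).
The point (5, -4) lies strictly outside the polygon

Cast a horizontal ray to the right from the query point and count how many polygon edges it crosses (each edge strictly once or zero times, handled with the usual half-open convention). 
Parity of crossings → even ⇒ outside.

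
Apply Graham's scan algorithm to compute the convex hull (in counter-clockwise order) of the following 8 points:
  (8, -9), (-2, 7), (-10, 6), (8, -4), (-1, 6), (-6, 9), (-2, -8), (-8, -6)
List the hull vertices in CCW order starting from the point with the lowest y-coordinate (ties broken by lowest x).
Hull (CCW) = [(8, -9), (8, -4), (-1, 6), (-2, 7), (-6, 9), (-10, 6), (-8, -6), (-2, -8)]

Graham scan procedure:
  1. Find the pivot p₀ = point with lowest y (tie → lowest x): (8, -9).
  2. Sort the remaining points by polar angle around p₀.
  3. Walk through sorted points, maintaining a stack; pop the top while the last three entries make a non-left turn (cross product ≤ 0).
  4. Final stack is the convex hull in CCW order: (8, -9), (8, -4), (-1, 6), (-2, 7), (-6, 9), (-10, 6), (-8, -6), (-2, -8).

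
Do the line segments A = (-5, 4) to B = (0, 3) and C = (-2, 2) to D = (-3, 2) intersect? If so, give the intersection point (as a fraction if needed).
No (intersection of containing lines falls outside at least one segment)

Parametrize and solve: t = 2, s = -7. At least one of these is outside [0, 1], so the segments do not intersect.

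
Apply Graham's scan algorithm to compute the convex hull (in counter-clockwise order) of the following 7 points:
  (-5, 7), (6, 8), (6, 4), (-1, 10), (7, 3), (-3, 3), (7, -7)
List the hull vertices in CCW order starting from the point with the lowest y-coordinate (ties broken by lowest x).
Hull (CCW) = [(7, -7), (7, 3), (6, 8), (-1, 10), (-5, 7), (-3, 3)]

Graham scan procedure:
  1. Find the pivot p₀ = point with lowest y (tie → lowest x): (7, -7).
  2. Sort the remaining points by polar angle around p₀.
  3. Walk through sorted points, maintaining a stack; pop the top while the last three entries make a non-left turn (cross product ≤ 0).
  4. Final stack is the convex hull in CCW order: (7, -7), (7, 3), (6, 8), (-1, 10), (-5, 7), (-3, 3).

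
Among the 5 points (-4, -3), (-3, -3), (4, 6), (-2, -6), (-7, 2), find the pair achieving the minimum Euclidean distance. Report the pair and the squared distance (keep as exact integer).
Pair = ((-4, -3), (-3, -3)); squared distance = 1

Compute all C(5, 2) = 10 pairwise squared distances (x_i − x_j)² + (y_i − y_j)². The minimum is 1, attained by the pair ((-4, -3), (-3, -3)).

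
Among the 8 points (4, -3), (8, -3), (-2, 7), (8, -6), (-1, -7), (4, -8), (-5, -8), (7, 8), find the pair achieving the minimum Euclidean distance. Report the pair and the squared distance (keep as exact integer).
Pair = ((8, -3), (8, -6)); squared distance = 9

Compute all C(8, 2) = 28 pairwise squared distances (x_i − x_j)² + (y_i − y_j)². The minimum is 9, attained by the pair ((8, -3), (8, -6)).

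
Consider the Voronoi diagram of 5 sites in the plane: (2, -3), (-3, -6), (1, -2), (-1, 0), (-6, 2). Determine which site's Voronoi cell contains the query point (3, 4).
Nearest site = (-1, 0)

The Voronoi cell of site s contains exactly those query points closer to s than to any other site. Compute squared distances from q = (3, 4) to each site:
  (-1 − 3)² + (0 − 4)² = 32
  (1 − 3)² + (-2 − 4)² = 40
  (2 − 3)² + (-3 − 4)² = 50
  (-6 − 3)² + (2 − 4)² = 85
  (-3 − 3)² + (-6 − 4)² = 136
Minimum is attained by (-1, 0), so q lies in its Voronoi cell.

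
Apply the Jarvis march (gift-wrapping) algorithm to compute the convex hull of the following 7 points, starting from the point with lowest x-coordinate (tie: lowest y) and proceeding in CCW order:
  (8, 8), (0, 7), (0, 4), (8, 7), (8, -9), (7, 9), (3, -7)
Hull (CCW) = [(0, 4), (3, -7), (8, -9), (8, 8), (7, 9), (0, 7)]

Jarvis march: at each step, from the current hull vertex p, select the next vertex q as the point such that every other point lies strictly to the left of (or on) the directed line p → q. (Equivalently: for every other point r, the cross product (q − p) × (r − p) ≥ 0.)
Starting point (lowest x, tie lowest y): (0, 4). Wrap until returning to start. Resulting hull: (0, 4), (3, -7), (8, -9), (8, 8), (7, 9), (0, 7).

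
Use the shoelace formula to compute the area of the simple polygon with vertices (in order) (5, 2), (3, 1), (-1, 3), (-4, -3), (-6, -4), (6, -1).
Area = 69/2

Shoelace formula: Area = (1/2) |Σ_i (x_i · y_{i+1} − x_{i+1} · y_i)| (indices mod n). Compute each cross term:
  (5)(1) − (3)(2) = -1
  (3)(3) − (-1)(1) = 10
  (-1)(-3) − (-4)(3) = 15
  (-4)(-4) − (-6)(-3) = -2
  (-6)(-1) − (6)(-4) = 30
  (6)(2) − (5)(-1) = 17
Sum = 69, so (signed) Area = 69/2 = 69/2, |Area| = 69/2.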